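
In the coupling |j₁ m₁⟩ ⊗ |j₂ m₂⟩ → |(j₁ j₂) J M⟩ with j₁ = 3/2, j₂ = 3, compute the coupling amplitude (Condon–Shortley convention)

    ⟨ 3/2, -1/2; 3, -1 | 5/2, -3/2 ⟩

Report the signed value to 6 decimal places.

-0.591608  (= −√(7/20))

j₁+j₂−J=2  J+j₁−j₂=1  J−j₁+j₂=4  j₁+j₂+J+1=8
(j₁±m₁, j₂±m₂, J±M) = (1,2,2,4,1,4)
P² = 576/35
sum k=1..2:
  [1] −1/6 = -1/6
  [2] +1/48 = 1/48
S = -7/48
C² = P²·S² = 7/20 ; C = -0.591608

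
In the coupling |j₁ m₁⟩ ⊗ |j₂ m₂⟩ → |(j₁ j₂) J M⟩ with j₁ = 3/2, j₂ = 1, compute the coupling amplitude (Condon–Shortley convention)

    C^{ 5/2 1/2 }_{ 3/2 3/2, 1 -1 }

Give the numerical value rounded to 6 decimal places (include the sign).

+√(1/10) ≈ +0.316228

j₁+j₂−J=0  J+j₁−j₂=3  J−j₁+j₂=2  j₁+j₂+J+1=6
(j₁±m₁, j₂±m₂, J±M) = (3,0,0,2,3,2)
P² = 72/5
sum k=0..0:
  [0] +1/12 = 1/12
S = 1/12
C² = P²·S² = 1/10 ; C = +0.316228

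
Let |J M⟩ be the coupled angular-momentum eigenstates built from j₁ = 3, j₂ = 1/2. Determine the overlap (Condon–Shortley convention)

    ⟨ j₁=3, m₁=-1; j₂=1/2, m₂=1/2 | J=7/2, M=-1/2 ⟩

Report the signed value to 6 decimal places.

triangle: 0!·6!·1!/8! = 720/40320
(j±m)!: 2!·4!·1!·0!·3!·4! = 6912
prefactor² = (2J+1)·Δ·N² = 6912/7
  k=0: +1/(0!·0!·4!·1!·2!·0!) = 1/48
Σ = 1/48  ⇒  CG² = 6912/7·1/48² = 3/7
CG = +√(3/7) = +0.654654

+0.654654  (= +√(3/7))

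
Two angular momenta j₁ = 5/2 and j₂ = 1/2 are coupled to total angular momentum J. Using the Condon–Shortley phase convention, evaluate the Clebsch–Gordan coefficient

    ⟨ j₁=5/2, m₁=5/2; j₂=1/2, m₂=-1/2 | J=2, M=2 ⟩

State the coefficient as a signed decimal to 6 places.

triangle: 1!×4!×0!/6! = 24/720
(j±m)!: 5!×0!×0!×1!×4!×0! = 2880
prefactor² = (2J+1)×Δ×N² = 480
  k=0: +1/(0!×1!×0!×0!×4!×0!) = 1/24
Σ = 1/24  ⇒  CG² = 480×1/24² = 5/6
CG = +√(5/6) = +0.912871

+0.912871  (= +√(5/6))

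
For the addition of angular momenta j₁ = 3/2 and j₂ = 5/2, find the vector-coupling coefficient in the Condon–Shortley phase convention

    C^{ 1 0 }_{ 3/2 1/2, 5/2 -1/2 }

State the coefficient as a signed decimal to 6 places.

−√(3/10) ≈ -0.547723

√[3·3!0!2!/6! · 2!1!2!3!1!1!] = √(6/5)
  +(−1)^1/∏(1,2,0,1,0,1)! = -1/2  (running -1/2)
⟨..|..⟩ = √(6/5)·(-1/2) = -0.547723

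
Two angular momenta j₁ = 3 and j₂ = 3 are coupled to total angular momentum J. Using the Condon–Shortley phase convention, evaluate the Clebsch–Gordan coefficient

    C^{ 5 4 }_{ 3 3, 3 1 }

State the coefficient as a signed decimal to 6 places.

j₁+j₂−J=1  J+j₁−j₂=5  J−j₁+j₂=5  j₁+j₂+J+1=12
(j₁±m₁, j₂±m₂, J±M) = (6,0,4,2,9,1)
P² = 4147200
sum k=0..0:
  [0] +1/2880 = 1/2880
S = 1/2880
C² = P²·S² = 1/2 ; C = +0.707107

+√(1/2) = +0.707107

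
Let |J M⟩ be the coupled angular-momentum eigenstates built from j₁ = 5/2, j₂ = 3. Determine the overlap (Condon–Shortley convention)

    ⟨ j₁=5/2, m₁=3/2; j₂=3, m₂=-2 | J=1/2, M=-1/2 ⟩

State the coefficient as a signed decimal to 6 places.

-0.487950  (= −√(5/21))

j₁+j₂−J=5  J+j₁−j₂=0  J−j₁+j₂=1  j₁+j₂+J+1=7
(j₁±m₁, j₂±m₂, J±M) = (4,1,1,5,0,1)
P² = 960/7
sum k=1..1:
  [1] −1/24 = -1/24
S = -1/24
C² = P²·S² = 5/21 ; C = -0.487950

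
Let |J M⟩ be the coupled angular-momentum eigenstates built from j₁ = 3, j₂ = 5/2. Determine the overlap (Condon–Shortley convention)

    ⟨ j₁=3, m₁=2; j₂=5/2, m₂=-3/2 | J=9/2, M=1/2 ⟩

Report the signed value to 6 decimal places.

+√(361/1386) = +0.510355

triangle: 1!×5!×4!/11! = 2880/39916800
(j±m)!: 5!×1!×1!×4!×5!×4! = 8294400
prefactor² = (2J+1)×Δ×N² = 460800/77
  k=0: +1/(0!×1!×1!×1!×4!×3!) = 1/144
  k=1: −1/(1!×0!×0!×0!×5!×4!) = -1/2880
Σ = 19/2880  ⇒  CG² = 460800/77×19/2880² = 361/1386
CG = +√(361/1386) = +0.510355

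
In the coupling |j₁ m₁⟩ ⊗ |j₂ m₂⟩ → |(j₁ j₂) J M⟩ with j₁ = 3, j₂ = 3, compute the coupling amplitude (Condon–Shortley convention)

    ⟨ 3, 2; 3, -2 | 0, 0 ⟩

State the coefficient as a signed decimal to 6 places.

−√(1/7) = -0.377964

j₁+j₂−J=6  J+j₁−j₂=0  J−j₁+j₂=0  j₁+j₂+J+1=7
(j₁±m₁, j₂±m₂, J±M) = (5,1,1,5,0,0)
P² = 14400/7
sum k=1..1:
  [1] −1/120 = -1/120
S = -1/120
C² = P²·S² = 1/7 ; C = -0.377964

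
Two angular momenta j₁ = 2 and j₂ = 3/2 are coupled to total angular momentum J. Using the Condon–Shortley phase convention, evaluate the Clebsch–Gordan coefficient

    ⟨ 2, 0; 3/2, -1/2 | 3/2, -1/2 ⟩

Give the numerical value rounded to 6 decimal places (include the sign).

j₁+j₂−J=2  J+j₁−j₂=2  J−j₁+j₂=1  j₁+j₂+J+1=6
(j₁±m₁, j₂±m₂, J±M) = (2,2,1,2,1,2)
P² = 16/45
sum k=0..1:
  [0] +1/4 = 1/4
  [1] −1/1 = -1
S = -3/4
C² = P²·S² = 1/5 ; C = -0.447214

-0.447214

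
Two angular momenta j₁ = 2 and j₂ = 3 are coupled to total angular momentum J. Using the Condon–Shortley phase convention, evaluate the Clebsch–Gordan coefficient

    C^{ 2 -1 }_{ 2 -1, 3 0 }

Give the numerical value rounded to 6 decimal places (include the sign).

√[5·3!1!3!/8! · 1!3!3!3!1!3!] = √(81/14)
  +(−1)^2/∏(2,1,1,1,0,2)! = 1/4  (running 1/4)
  +(−1)^3/∏(3,0,0,0,1,3)! = -1/36  (running 2/9)
⟨..|..⟩ = √(81/14)·(2/9) = +0.534522

+√(2/7) ≈ +0.534522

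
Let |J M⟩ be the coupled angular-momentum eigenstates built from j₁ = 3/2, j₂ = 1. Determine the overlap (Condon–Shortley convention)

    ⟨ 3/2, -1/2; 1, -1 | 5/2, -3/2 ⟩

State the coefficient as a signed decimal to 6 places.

+0.774597  (= +√(3/5))

j₁+j₂−J=0  J+j₁−j₂=3  J−j₁+j₂=2  j₁+j₂+J+1=6
(j₁±m₁, j₂±m₂, J±M) = (1,2,0,2,1,4)
P² = 48/5
sum k=0..0:
  [0] +1/4 = 1/4
S = 1/4
C² = P²·S² = 3/5 ; C = +0.774597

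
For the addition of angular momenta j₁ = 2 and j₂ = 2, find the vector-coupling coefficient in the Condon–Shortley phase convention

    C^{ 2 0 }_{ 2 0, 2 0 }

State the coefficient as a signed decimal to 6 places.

−√(2/7) = -0.534522

√[5·2!2!2!/7! · 2!2!2!2!2!2!] = √(32/63)
  +(−1)^0/∏(0,2,2,2,0,0)! = 1/8  (running 1/8)
  +(−1)^1/∏(1,1,1,1,1,1)! = -1  (running -7/8)
  +(−1)^2/∏(2,0,0,0,2,2)! = 1/8  (running -3/4)
⟨..|..⟩ = √(32/63)·(-3/4) = -0.534522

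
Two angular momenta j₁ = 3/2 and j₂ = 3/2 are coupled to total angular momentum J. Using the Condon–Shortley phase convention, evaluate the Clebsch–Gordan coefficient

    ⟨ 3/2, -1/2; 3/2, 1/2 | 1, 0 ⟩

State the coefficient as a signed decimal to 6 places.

-0.223607

√[3·2!1!1!/5! · 1!2!2!1!1!1!] = √(1/5)
  +(−1)^1/∏(1,1,1,1,0,0)! = -1  (running -1)
  +(−1)^2/∏(2,0,0,0,1,1)! = 1/2  (running -1/2)
⟨..|..⟩ = √(1/5)·(-1/2) = -0.223607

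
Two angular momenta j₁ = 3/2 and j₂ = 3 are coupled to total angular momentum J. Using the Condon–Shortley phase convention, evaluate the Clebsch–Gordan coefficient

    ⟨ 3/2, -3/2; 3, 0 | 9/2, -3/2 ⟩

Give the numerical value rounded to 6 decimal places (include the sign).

j₁+j₂−J=0  J+j₁−j₂=3  J−j₁+j₂=6  j₁+j₂+J+1=10
(j₁±m₁, j₂±m₂, J±M) = (0,3,3,3,3,6)
P² = 77760/7
sum k=0..0:
  [0] +1/216 = 1/216
S = 1/216
C² = P²·S² = 5/21 ; C = +0.487950

+0.487950  (= +√(5/21))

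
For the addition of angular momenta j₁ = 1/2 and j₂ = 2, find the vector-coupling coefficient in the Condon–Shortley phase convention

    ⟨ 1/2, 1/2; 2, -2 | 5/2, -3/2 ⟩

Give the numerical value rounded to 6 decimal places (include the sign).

√[6·0!1!4!/6! · 1!0!0!4!1!4!] = √(576/5)
  +(−1)^0/∏(0,0,0,0,1,4)! = 1/24  (running 1/24)
⟨..|..⟩ = √(576/5)·(1/24) = +0.447214

+√(1/5) = +0.447214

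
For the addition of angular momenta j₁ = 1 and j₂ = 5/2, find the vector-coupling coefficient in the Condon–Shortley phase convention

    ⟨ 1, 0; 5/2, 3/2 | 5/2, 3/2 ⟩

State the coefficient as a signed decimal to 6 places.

-0.507093

√[6·1!1!4!/7! · 1!1!4!1!4!1!] = √(576/35)
  +(−1)^0/∏(0,1,1,4,0,0)! = 1/24  (running 1/24)
  +(−1)^1/∏(1,0,0,3,1,1)! = -1/6  (running -1/8)
⟨..|..⟩ = √(576/35)·(-1/8) = -0.507093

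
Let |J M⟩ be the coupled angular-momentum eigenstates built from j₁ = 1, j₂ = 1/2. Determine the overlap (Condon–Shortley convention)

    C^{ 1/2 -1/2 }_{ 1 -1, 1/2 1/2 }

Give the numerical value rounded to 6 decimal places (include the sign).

j₁+j₂−J=1  J+j₁−j₂=1  J−j₁+j₂=0  j₁+j₂+J+1=3
(j₁±m₁, j₂±m₂, J±M) = (0,2,1,0,0,1)
P² = 2/3
sum k=1..1:
  [1] −1/1 = -1
S = -1
C² = P²·S² = 2/3 ; C = -0.816497

-0.816497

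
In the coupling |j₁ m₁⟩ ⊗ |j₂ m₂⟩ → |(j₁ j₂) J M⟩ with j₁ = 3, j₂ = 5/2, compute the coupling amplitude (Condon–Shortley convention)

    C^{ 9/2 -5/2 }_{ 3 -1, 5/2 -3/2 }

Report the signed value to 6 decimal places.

+0.317821  (= +√(10/99))

triangle: 1!×5!×4!/11! = 2880/39916800
(j±m)!: 2!×4!×1!×4!×2!×7! = 11612160
prefactor² = (2J+1)×Δ×N² = 92160/11
  k=0: +1/(0!×1!×4!×1!×1!×3!) = 1/144
  k=1: −1/(1!×0!×3!×0!×2!×4!) = -1/288
Σ = 1/288  ⇒  CG² = 92160/11×1/288² = 10/99
CG = +√(10/99) = +0.317821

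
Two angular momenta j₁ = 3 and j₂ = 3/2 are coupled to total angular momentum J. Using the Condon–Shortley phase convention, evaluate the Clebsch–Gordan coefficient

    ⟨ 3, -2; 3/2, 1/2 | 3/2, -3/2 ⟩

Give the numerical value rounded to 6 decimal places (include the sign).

j₁+j₂−J=3  J+j₁−j₂=3  J−j₁+j₂=0  j₁+j₂+J+1=7
(j₁±m₁, j₂±m₂, J±M) = (1,5,2,1,0,3)
P² = 288/7
sum k=2..2:
  [2] +1/12 = 1/12
S = 1/12
C² = P²·S² = 2/7 ; C = +0.534522

+√(2/7) = +0.534522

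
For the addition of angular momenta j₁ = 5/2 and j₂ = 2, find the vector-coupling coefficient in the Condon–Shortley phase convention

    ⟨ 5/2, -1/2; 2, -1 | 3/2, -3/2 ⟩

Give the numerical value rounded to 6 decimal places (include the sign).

-0.507093  (= −√(9/35))

√[4·3!2!1!/7! · 2!3!1!3!0!3!] = √(144/35)
  +(−1)^1/∏(1,2,2,0,0,1)! = -1/4  (running -1/4)
⟨..|..⟩ = √(144/35)·(-1/4) = -0.507093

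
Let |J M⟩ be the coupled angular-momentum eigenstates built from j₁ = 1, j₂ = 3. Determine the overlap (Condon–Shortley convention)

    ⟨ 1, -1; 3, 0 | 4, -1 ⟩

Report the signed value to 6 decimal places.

+0.597614

j₁+j₂−J=0  J+j₁−j₂=2  J−j₁+j₂=6  j₁+j₂+J+1=9
(j₁±m₁, j₂±m₂, J±M) = (0,2,3,3,3,5)
P² = 12960/7
sum k=0..0:
  [0] +1/72 = 1/72
S = 1/72
C² = P²·S² = 5/14 ; C = +0.597614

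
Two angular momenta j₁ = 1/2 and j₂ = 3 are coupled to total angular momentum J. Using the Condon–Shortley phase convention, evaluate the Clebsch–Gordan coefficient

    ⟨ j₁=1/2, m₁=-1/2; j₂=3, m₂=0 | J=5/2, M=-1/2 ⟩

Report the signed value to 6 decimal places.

√[6·1!0!5!/7! · 0!1!3!3!2!3!] = √(432/7)
  +(−1)^1/∏(1,0,0,2,0,3)! = -1/12  (running -1/12)
⟨..|..⟩ = √(432/7)·(-1/12) = -0.654654

-0.654654  (= −√(3/7))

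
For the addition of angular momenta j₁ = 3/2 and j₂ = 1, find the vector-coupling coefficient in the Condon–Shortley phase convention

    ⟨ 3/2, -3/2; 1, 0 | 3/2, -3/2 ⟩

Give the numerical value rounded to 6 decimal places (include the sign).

triangle: 1!×2!×1!/5! = 2/120
(j±m)!: 0!×3!×1!×1!×0!×3! = 36
prefactor² = (2J+1)×Δ×N² = 12/5
  k=1: −1/(1!×0!×2!×0!×0!×1!) = -1/2
Σ = -1/2  ⇒  CG² = 12/5×(-1/2)² = 3/5
CG = −√(3/5) = -0.774597

−√(3/5) = -0.774597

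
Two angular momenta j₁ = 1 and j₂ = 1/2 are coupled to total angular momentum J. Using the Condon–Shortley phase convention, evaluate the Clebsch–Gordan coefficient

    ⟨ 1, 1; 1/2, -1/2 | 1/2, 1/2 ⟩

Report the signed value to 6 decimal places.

√[2·1!1!0!/3! · 2!0!0!1!1!0!] = √(2/3)
  +(−1)^0/∏(0,1,0,0,1,0)! = 1  (running 1)
⟨..|..⟩ = √(2/3)·(1) = +0.816497

+√(2/3) = +0.816497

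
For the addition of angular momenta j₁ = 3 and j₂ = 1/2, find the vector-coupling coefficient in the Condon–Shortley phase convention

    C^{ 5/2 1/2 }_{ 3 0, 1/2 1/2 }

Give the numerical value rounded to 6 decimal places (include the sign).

triangle: 1!×5!×0!/7! = 120/5040
(j±m)!: 3!×3!×1!×0!×3!×2! = 432
prefactor² = (2J+1)×Δ×N² = 432/7
  k=1: −1/(1!×0!×2!×0!×3!×0!) = -1/12
Σ = -1/12  ⇒  CG² = 432/7×(-1/12)² = 3/7
CG = −√(3/7) = -0.654654

−√(3/7) ≈ -0.654654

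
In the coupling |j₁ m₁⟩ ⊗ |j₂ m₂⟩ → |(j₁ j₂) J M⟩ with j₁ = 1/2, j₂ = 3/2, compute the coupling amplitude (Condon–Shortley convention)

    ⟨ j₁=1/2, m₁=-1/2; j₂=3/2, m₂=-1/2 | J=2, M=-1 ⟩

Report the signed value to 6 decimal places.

+0.866025

j₁+j₂−J=0  J+j₁−j₂=1  J−j₁+j₂=3  j₁+j₂+J+1=5
(j₁±m₁, j₂±m₂, J±M) = (0,1,1,2,1,3)
P² = 3
sum k=0..0:
  [0] +1/2 = 1/2
S = 1/2
C² = P²·S² = 3/4 ; C = +0.866025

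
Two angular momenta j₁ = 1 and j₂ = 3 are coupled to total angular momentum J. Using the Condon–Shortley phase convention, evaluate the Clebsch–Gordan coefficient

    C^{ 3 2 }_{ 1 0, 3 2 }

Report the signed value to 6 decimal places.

-0.577350  (= −√(1/3))

j₁+j₂−J=1  J+j₁−j₂=1  J−j₁+j₂=5  j₁+j₂+J+1=8
(j₁±m₁, j₂±m₂, J±M) = (1,1,5,1,5,1)
P² = 300
sum k=0..1:
  [0] +1/120 = 1/120
  [1] −1/24 = -1/24
S = -1/30
C² = P²·S² = 1/3 ; C = -0.577350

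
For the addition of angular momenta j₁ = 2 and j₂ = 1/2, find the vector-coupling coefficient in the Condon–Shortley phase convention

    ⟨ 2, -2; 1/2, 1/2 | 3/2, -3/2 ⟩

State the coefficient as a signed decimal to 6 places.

√[4·1!3!0!/5! · 0!4!1!0!0!3!] = √(144/5)
  +(−1)^1/∏(1,0,3,0,0,0)! = -1/6  (running -1/6)
⟨..|..⟩ = √(144/5)·(-1/6) = -0.894427

−√(4/5) ≈ -0.894427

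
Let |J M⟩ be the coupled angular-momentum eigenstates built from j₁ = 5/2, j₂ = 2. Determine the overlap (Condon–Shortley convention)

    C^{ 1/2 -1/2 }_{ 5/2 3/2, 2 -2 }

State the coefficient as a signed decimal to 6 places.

+√(1/15) = +0.258199

j₁+j₂−J=4  J+j₁−j₂=1  J−j₁+j₂=0  j₁+j₂+J+1=6
(j₁±m₁, j₂±m₂, J±M) = (4,1,0,4,0,1)
P² = 192/5
sum k=0..0:
  [0] +1/24 = 1/24
S = 1/24
C² = P²·S² = 1/15 ; C = +0.258199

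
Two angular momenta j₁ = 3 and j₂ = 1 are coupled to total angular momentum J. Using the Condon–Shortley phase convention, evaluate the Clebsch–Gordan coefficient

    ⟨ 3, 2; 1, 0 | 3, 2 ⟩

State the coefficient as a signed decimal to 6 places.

triangle: 1!*5!*1!/8! = 120/40320
(j±m)!: 5!*1!*1!*1!*5!*1! = 14400
prefactor² = (2J+1)*Δ*N² = 300
  k=0: +1/(0!*1!*1!*1!*4!*0!) = 1/24
  k=1: −1/(1!*0!*0!*0!*5!*1!) = -1/120
Σ = 1/30  ⇒  CG² = 300*1/30² = 1/3
CG = +√(1/3) = +0.577350

+0.577350  (= +√(1/3))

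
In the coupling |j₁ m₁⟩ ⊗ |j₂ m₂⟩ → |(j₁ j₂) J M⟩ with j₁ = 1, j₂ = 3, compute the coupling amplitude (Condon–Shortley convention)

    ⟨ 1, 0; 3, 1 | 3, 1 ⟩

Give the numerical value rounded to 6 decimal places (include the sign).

j₁+j₂−J=1  J+j₁−j₂=1  J−j₁+j₂=5  j₁+j₂+J+1=8
(j₁±m₁, j₂±m₂, J±M) = (1,1,4,2,4,2)
P² = 48
sum k=0..1:
  [0] +1/24 = 1/24
  [1] −1/12 = -1/12
S = -1/24
C² = P²·S² = 1/12 ; C = -0.288675

-0.288675  (= −√(1/12))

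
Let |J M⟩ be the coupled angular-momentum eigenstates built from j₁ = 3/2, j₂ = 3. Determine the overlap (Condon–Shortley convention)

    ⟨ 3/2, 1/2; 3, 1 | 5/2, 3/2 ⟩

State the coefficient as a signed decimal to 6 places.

triangle: 2!·1!·4!/8! = 48/40320
(j±m)!: 2!·1!·4!·2!·4!·1! = 2304
prefactor² = (2J+1)·Δ·N² = 576/35
  k=0: +1/(0!·2!·1!·4!·0!·0!) = 1/48
  k=1: −1/(1!·1!·0!·3!·1!·1!) = -1/6
Σ = -7/48  ⇒  CG² = 576/35·(-7/48)² = 7/20
CG = −√(7/20) = -0.591608

-0.591608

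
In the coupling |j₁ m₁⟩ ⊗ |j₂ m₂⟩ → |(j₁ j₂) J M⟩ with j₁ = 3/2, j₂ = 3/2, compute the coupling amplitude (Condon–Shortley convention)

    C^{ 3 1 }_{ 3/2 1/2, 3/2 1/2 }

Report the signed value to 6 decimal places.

+0.774597

√[7·0!3!3!/7! · 2!1!2!1!4!2!] = √(48/5)
  +(−1)^0/∏(0,0,1,2,2,1)! = 1/4  (running 1/4)
⟨..|..⟩ = √(48/5)·(1/4) = +0.774597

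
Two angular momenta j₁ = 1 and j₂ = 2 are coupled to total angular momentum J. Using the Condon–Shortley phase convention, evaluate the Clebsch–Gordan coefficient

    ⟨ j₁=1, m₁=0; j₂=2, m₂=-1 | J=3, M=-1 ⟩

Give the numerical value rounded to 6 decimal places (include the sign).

triangle: 0!·2!·4!/7! = 48/5040
(j±m)!: 1!·1!·1!·3!·2!·4! = 288
prefactor² = (2J+1)·Δ·N² = 96/5
  k=0: +1/(0!·0!·1!·1!·1!·3!) = 1/6
Σ = 1/6  ⇒  CG² = 96/5·1/6² = 8/15
CG = +√(8/15) = +0.730297

+0.730297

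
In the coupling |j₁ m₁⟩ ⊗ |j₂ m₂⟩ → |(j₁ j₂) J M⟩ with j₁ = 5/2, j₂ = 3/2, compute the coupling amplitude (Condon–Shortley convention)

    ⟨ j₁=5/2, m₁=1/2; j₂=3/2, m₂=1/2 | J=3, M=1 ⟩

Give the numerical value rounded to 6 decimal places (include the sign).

-0.129099  (= −√(1/60))

triangle: 1!×4!×2!/8! = 48/40320
(j±m)!: 3!×2!×2!×1!×4!×2! = 1152
prefactor² = (2J+1)×Δ×N² = 48/5
  k=0: +1/(0!×1!×2!×2!×2!×0!) = 1/8
  k=1: −1/(1!×0!×1!×1!×3!×1!) = -1/6
Σ = -1/24  ⇒  CG² = 48/5×(-1/24)² = 1/60
CG = −√(1/60) = -0.129099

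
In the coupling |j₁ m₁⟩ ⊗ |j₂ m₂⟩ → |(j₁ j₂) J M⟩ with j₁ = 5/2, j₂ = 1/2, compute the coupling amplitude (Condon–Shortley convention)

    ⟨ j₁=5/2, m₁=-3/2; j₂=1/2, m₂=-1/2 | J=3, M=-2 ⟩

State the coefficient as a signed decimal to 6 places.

+0.912871  (= +√(5/6))

j₁+j₂−J=0  J+j₁−j₂=5  J−j₁+j₂=1  j₁+j₂+J+1=7
(j₁±m₁, j₂±m₂, J±M) = (1,4,0,1,1,5)
P² = 480
sum k=0..0:
  [0] +1/24 = 1/24
S = 1/24
C² = P²·S² = 5/6 ; C = +0.912871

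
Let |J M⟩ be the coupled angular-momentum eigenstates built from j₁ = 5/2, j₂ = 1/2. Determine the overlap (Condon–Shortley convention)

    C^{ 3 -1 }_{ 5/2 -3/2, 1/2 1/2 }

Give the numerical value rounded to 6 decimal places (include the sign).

√[7·0!5!1!/7! · 1!4!1!0!2!4!] = √(192)
  +(−1)^0/∏(0,0,4,1,1,0)! = 1/24  (running 1/24)
⟨..|..⟩ = √(192)·(1/24) = +0.577350

+0.577350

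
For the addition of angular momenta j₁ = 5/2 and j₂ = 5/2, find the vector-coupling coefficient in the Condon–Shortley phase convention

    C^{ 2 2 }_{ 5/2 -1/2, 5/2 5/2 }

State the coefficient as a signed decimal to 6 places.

-0.422577

√[5·3!2!2!/8! · 2!3!5!0!4!0!] = √(720/7)
  +(−1)^3/∏(3,0,0,2,2,0)! = -1/24  (running -1/24)
⟨..|..⟩ = √(720/7)·(-1/24) = -0.422577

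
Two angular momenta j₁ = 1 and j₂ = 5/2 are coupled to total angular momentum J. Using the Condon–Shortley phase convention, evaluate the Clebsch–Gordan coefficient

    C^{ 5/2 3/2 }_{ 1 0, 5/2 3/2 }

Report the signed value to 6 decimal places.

√[6·1!1!4!/7! · 1!1!4!1!4!1!] = √(576/35)
  +(−1)^0/∏(0,1,1,4,0,0)! = 1/24  (running 1/24)
  +(−1)^1/∏(1,0,0,3,1,1)! = -1/6  (running -1/8)
⟨..|..⟩ = √(576/35)·(-1/8) = -0.507093

-0.507093  (= −√(9/35))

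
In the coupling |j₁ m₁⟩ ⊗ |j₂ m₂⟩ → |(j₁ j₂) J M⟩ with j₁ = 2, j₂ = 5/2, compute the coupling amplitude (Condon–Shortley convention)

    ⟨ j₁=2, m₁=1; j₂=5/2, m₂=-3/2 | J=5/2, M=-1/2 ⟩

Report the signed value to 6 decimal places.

j₁+j₂−J=2  J+j₁−j₂=2  J−j₁+j₂=3  j₁+j₂+J+1=8
(j₁±m₁, j₂±m₂, J±M) = (3,1,1,4,2,3)
P² = 216/35
sum k=0..1:
  [0] +1/4 = 1/4
  [1] −1/12 = -1/12
S = 1/6
C² = P²·S² = 6/35 ; C = +0.414039

+√(6/35) = +0.414039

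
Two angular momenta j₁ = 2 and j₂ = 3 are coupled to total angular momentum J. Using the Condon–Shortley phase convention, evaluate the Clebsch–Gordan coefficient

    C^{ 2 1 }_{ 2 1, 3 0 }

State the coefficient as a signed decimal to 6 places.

triangle: 3!*1!*3!/8! = 36/40320
(j±m)!: 3!*1!*3!*3!*3!*1! = 1296
prefactor² = (2J+1)*Δ*N² = 81/14
  k=0: +1/(0!*3!*1!*3!*0!*0!) = 1/36
  k=1: −1/(1!*2!*0!*2!*1!*1!) = -1/4
Σ = -2/9  ⇒  CG² = 81/14*(-2/9)² = 2/7
CG = −√(2/7) = -0.534522

-0.534522  (= −√(2/7))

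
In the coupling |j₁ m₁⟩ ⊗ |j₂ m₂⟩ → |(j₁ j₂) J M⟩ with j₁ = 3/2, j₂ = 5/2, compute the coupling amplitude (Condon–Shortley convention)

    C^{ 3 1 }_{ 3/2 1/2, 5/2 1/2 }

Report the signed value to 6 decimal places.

+0.129099

triangle: 1!·2!·4!/8! = 48/40320
(j±m)!: 2!·1!·3!·2!·4!·2! = 1152
prefactor² = (2J+1)·Δ·N² = 48/5
  k=0: +1/(0!·1!·1!·3!·1!·1!) = 1/6
  k=1: −1/(1!·0!·0!·2!·2!·2!) = -1/8
Σ = 1/24  ⇒  CG² = 48/5·1/24² = 1/60
CG = +√(1/60) = +0.129099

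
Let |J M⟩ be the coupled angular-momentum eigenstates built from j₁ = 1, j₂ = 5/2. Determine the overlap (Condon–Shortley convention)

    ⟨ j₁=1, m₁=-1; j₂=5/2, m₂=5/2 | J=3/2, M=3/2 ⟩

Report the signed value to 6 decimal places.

j₁+j₂−J=2  J+j₁−j₂=0  J−j₁+j₂=3  j₁+j₂+J+1=6
(j₁±m₁, j₂±m₂, J±M) = (0,2,5,0,3,0)
P² = 96
sum k=2..2:
  [2] +1/12 = 1/12
S = 1/12
C² = P²·S² = 2/3 ; C = +0.816497

+0.816497  (= +√(2/3))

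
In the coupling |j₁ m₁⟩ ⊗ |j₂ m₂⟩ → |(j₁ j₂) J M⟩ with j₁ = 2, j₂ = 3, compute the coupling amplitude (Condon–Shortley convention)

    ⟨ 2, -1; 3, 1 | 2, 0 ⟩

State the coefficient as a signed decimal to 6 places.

+√(1/7) ≈ +0.377964

triangle: 3!·1!·3!/8! = 36/40320
(j±m)!: 1!·3!·4!·2!·2!·2! = 1152
prefactor² = (2J+1)·Δ·N² = 36/7
  k=2: +1/(2!·1!·1!·2!·0!·1!) = 1/4
  k=3: −1/(3!·0!·0!·1!·1!·2!) = -1/12
Σ = 1/6  ⇒  CG² = 36/7·1/6² = 1/7
CG = +√(1/7) = +0.377964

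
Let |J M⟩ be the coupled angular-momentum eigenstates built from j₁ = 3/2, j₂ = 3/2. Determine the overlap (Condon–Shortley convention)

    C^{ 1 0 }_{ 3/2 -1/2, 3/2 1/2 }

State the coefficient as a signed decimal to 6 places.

−√(1/20) ≈ -0.223607

triangle: 2!×1!×1!/5! = 2/120
(j±m)!: 1!×2!×2!×1!×1!×1! = 4
prefactor² = (2J+1)×Δ×N² = 1/5
  k=1: −1/(1!×1!×1!×1!×0!×0!) = -1
  k=2: +1/(2!×0!×0!×0!×1!×1!) = 1/2
Σ = -1/2  ⇒  CG² = 1/5×(-1/2)² = 1/20
CG = −√(1/20) = -0.223607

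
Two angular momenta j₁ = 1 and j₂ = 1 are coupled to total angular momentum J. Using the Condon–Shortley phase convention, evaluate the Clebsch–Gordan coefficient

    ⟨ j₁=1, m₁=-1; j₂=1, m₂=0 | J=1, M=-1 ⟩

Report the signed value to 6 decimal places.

−√(1/2) = -0.707107

j₁+j₂−J=1  J+j₁−j₂=1  J−j₁+j₂=1  j₁+j₂+J+1=4
(j₁±m₁, j₂±m₂, J±M) = (0,2,1,1,0,2)
P² = 1/2
sum k=1..1:
  [1] −1/1 = -1
S = -1
C² = P²·S² = 1/2 ; C = -0.707107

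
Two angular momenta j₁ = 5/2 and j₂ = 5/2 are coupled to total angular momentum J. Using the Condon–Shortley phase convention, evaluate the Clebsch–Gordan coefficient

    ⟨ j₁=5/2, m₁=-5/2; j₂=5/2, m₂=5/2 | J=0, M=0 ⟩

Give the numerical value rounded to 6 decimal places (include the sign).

triangle: 5!×0!×0!/6! = 120/720
(j±m)!: 0!×5!×5!×0!×0!×0! = 14400
prefactor² = (2J+1)×Δ×N² = 2400
  k=5: −1/(5!×0!×0!×0!×0!×0!) = -1/120
Σ = -1/120  ⇒  CG² = 2400×(-1/120)² = 1/6
CG = −√(1/6) = -0.408248

-0.408248  (= −√(1/6))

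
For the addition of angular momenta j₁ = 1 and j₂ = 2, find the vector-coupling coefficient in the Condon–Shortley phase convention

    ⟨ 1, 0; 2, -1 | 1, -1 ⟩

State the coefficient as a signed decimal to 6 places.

−√(3/10) ≈ -0.547723

triangle: 2!·0!·2!/5! = 4/120
(j±m)!: 1!·1!·1!·3!·0!·2! = 12
prefactor² = (2J+1)·Δ·N² = 6/5
  k=1: −1/(1!·1!·0!·0!·0!·2!) = -1/2
Σ = -1/2  ⇒  CG² = 6/5·(-1/2)² = 3/10
CG = −√(3/10) = -0.547723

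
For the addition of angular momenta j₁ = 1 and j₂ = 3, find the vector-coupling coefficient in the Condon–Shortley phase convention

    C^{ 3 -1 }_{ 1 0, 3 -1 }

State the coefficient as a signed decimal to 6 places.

+√(1/12) ≈ +0.288675

j₁+j₂−J=1  J+j₁−j₂=1  J−j₁+j₂=5  j₁+j₂+J+1=8
(j₁±m₁, j₂±m₂, J±M) = (1,1,2,4,2,4)
P² = 48
sum k=0..1:
  [0] +1/12 = 1/12
  [1] −1/24 = -1/24
S = 1/24
C² = P²·S² = 1/12 ; C = +0.288675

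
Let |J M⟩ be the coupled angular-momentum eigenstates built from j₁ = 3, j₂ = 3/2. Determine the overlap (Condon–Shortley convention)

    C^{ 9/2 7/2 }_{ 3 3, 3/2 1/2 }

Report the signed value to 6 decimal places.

+√(1/3) ≈ +0.577350

j₁+j₂−J=0  J+j₁−j₂=6  J−j₁+j₂=3  j₁+j₂+J+1=10
(j₁±m₁, j₂±m₂, J±M) = (6,0,2,1,8,1)
P² = 691200
sum k=0..0:
  [0] +1/1440 = 1/1440
S = 1/1440
C² = P²·S² = 1/3 ; C = +0.577350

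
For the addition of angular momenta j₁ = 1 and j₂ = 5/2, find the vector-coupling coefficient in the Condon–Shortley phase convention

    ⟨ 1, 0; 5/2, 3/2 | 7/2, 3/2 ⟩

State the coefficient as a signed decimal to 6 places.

+0.690066

j₁+j₂−J=0  J+j₁−j₂=2  J−j₁+j₂=5  j₁+j₂+J+1=8
(j₁±m₁, j₂±m₂, J±M) = (1,1,4,1,5,2)
P² = 1920/7
sum k=0..0:
  [0] +1/24 = 1/24
S = 1/24
C² = P²·S² = 10/21 ; C = +0.690066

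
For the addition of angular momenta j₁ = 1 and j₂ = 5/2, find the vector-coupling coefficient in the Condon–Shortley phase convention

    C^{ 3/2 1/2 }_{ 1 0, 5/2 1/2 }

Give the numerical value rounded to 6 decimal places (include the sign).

j₁+j₂−J=2  J+j₁−j₂=0  J−j₁+j₂=3  j₁+j₂+J+1=6
(j₁±m₁, j₂±m₂, J±M) = (1,1,3,2,2,1)
P² = 8/5
sum k=1..1:
  [1] −1/2 = -1/2
S = -1/2
C² = P²·S² = 2/5 ; C = -0.632456

−√(2/5) ≈ -0.632456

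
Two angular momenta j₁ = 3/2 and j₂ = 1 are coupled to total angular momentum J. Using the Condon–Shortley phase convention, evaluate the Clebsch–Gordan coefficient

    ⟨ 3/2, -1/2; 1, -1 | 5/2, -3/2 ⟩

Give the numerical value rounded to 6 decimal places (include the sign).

j₁+j₂−J=0  J+j₁−j₂=3  J−j₁+j₂=2  j₁+j₂+J+1=6
(j₁±m₁, j₂±m₂, J±M) = (1,2,0,2,1,4)
P² = 48/5
sum k=0..0:
  [0] +1/4 = 1/4
S = 1/4
C² = P²·S² = 3/5 ; C = +0.774597

+0.774597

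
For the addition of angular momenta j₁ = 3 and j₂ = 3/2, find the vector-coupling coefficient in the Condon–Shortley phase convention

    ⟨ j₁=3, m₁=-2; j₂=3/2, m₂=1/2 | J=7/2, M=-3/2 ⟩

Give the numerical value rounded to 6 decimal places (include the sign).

−√(3/7) ≈ -0.654654

triangle: 1!×5!×2!/9! = 240/362880
(j±m)!: 1!×5!×2!×1!×2!×5! = 57600
prefactor² = (2J+1)×Δ×N² = 6400/21
  k=0: +1/(0!×1!×5!×2!×0!×0!) = 1/240
  k=1: −1/(1!×0!×4!×1!×1!×1!) = -1/24
Σ = -3/80  ⇒  CG² = 6400/21×(-3/80)² = 3/7
CG = −√(3/7) = -0.654654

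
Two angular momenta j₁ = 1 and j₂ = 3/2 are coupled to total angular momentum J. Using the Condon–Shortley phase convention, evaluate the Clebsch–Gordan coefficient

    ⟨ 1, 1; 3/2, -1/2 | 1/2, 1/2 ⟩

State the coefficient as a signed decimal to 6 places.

+√(1/6) ≈ +0.408248

√[2·2!0!1!/4! · 2!0!1!2!1!0!] = √(2/3)
  +(−1)^0/∏(0,2,0,1,0,0)! = 1/2  (running 1/2)
⟨..|..⟩ = √(2/3)·(1/2) = +0.408248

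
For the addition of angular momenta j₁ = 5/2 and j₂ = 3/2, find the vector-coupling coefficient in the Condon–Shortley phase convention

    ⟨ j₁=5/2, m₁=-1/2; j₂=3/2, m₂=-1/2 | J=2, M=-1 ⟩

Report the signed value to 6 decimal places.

triangle: 2!×3!×1!/7! = 12/5040
(j±m)!: 2!×3!×1!×2!×1!×3! = 144
prefactor² = (2J+1)×Δ×N² = 12/7
  k=0: +1/(0!×2!×3!×1!×0!×0!) = 1/12
  k=1: −1/(1!×1!×2!×0!×1!×1!) = -1/2
Σ = -5/12  ⇒  CG² = 12/7×(-5/12)² = 25/84
CG = −√(25/84) = -0.545545

-0.545545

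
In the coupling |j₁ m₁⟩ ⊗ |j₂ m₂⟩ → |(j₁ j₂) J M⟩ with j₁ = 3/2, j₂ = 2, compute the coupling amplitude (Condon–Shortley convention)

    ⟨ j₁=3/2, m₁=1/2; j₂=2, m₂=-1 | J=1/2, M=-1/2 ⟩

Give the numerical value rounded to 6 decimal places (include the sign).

−√(3/10) ≈ -0.547723

j₁+j₂−J=3  J+j₁−j₂=0  J−j₁+j₂=1  j₁+j₂+J+1=5
(j₁±m₁, j₂±m₂, J±M) = (2,1,1,3,0,1)
P² = 6/5
sum k=1..1:
  [1] −1/2 = -1/2
S = -1/2
C² = P²·S² = 3/10 ; C = -0.547723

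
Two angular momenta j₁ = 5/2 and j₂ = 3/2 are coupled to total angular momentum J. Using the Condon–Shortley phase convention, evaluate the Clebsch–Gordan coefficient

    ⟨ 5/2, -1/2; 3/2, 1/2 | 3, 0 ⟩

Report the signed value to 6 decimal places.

√[7·1!4!2!/8! · 2!3!2!1!3!3!] = √(36/5)
  +(−1)^0/∏(0,1,3,2,1,0)! = 1/12  (running 1/12)
  +(−1)^1/∏(1,0,2,1,2,1)! = -1/4  (running -1/6)
⟨..|..⟩ = √(36/5)·(-1/6) = -0.447214

-0.447214  (= −√(1/5))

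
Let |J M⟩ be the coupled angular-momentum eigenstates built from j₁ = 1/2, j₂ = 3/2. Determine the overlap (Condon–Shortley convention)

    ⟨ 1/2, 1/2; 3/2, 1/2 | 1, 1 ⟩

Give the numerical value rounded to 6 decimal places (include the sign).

+√(1/4) ≈ +0.500000

√[3·1!0!2!/4! · 1!0!2!1!2!0!] = √(1)
  +(−1)^0/∏(0,1,0,2,0,0)! = 1/2  (running 1/2)
⟨..|..⟩ = √(1)·(1/2) = +0.500000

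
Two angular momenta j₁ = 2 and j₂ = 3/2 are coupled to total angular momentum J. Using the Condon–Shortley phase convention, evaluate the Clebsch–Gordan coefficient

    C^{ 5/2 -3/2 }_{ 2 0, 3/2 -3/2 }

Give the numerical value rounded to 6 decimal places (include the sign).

+0.717137

j₁+j₂−J=1  J+j₁−j₂=3  J−j₁+j₂=2  j₁+j₂+J+1=7
(j₁±m₁, j₂±m₂, J±M) = (2,2,0,3,1,4)
P² = 288/35
sum k=0..0:
  [0] +1/4 = 1/4
S = 1/4
C² = P²·S² = 18/35 ; C = +0.717137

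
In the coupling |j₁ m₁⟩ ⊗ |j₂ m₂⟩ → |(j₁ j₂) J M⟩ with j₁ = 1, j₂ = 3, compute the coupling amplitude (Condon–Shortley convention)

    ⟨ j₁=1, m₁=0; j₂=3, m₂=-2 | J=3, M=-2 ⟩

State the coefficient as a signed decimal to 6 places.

+√(1/3) ≈ +0.577350

j₁+j₂−J=1  J+j₁−j₂=1  J−j₁+j₂=5  j₁+j₂+J+1=8
(j₁±m₁, j₂±m₂, J±M) = (1,1,1,5,1,5)
P² = 300
sum k=0..1:
  [0] +1/24 = 1/24
  [1] −1/120 = -1/120
S = 1/30
C² = P²·S² = 1/3 ; C = +0.577350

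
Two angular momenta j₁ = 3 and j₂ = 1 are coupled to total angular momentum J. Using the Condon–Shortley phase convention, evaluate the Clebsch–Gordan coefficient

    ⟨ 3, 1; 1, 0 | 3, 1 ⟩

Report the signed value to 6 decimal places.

j₁+j₂−J=1  J+j₁−j₂=5  J−j₁+j₂=1  j₁+j₂+J+1=8
(j₁±m₁, j₂±m₂, J±M) = (4,2,1,1,4,2)
P² = 48
sum k=0..1:
  [0] +1/12 = 1/12
  [1] −1/24 = -1/24
S = 1/24
C² = P²·S² = 1/12 ; C = +0.288675

+√(1/12) ≈ +0.288675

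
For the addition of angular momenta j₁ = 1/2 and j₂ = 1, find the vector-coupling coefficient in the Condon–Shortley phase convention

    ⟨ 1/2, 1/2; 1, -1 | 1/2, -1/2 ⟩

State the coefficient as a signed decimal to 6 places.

+√(2/3) = +0.816497

triangle: 1!×0!×1!/3! = 1/6
(j±m)!: 1!×0!×0!×2!×0!×1! = 2
prefactor² = (2J+1)×Δ×N² = 2/3
  k=0: +1/(0!×1!×0!×0!×0!×1!) = 1
Σ = 1  ⇒  CG² = 2/3×1² = 2/3
CG = +√(2/3) = +0.816497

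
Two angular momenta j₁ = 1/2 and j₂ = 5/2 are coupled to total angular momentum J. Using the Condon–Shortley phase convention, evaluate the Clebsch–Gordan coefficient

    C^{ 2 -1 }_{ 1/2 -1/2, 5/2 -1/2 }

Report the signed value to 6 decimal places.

-0.577350

√[5·1!0!4!/6! · 0!1!2!3!1!3!] = √(12)
  +(−1)^1/∏(1,0,0,1,0,3)! = -1/6  (running -1/6)
⟨..|..⟩ = √(12)·(-1/6) = -0.577350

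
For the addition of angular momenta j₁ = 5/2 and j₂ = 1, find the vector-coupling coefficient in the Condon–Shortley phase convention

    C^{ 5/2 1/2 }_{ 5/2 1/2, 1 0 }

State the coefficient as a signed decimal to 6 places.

triangle: 1!*4!*1!/7! = 24/5040
(j±m)!: 3!*2!*1!*1!*3!*2! = 144
prefactor² = (2J+1)*Δ*N² = 144/35
  k=0: +1/(0!*1!*2!*1!*2!*0!) = 1/4
  k=1: −1/(1!*0!*1!*0!*3!*1!) = -1/6
Σ = 1/12  ⇒  CG² = 144/35*1/12² = 1/35
CG = +√(1/35) = +0.169031

+√(1/35) ≈ +0.169031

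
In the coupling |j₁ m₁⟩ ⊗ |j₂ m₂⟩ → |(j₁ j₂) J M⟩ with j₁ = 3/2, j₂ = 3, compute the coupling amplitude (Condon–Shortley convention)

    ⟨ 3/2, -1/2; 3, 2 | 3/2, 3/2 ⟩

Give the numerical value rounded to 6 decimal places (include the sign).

+0.534522

√[4·3!0!3!/7! · 1!2!5!1!3!0!] = √(288/7)
  +(−1)^2/∏(2,1,0,3,0,0)! = 1/12  (running 1/12)
⟨..|..⟩ = √(288/7)·(1/12) = +0.534522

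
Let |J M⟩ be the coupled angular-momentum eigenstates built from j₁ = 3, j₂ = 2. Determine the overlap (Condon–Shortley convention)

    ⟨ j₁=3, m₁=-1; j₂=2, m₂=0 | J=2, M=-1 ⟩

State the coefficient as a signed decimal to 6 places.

√[5·3!3!1!/8! · 2!4!2!2!1!3!] = √(36/7)
  +(−1)^1/∏(1,2,3,1,0,0)! = -1/12  (running -1/12)
  +(−1)^2/∏(2,1,2,0,1,1)! = 1/4  (running 1/6)
⟨..|..⟩ = √(36/7)·(1/6) = +0.377964

+0.377964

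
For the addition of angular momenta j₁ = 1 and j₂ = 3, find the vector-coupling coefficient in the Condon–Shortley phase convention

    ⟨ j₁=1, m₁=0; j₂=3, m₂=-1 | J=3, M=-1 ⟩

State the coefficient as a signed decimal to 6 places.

+√(1/12) = +0.288675

√[7·1!1!5!/8! · 1!1!2!4!2!4!] = √(48)
  +(−1)^0/∏(0,1,1,2,0,3)! = 1/12  (running 1/12)
  +(−1)^1/∏(1,0,0,1,1,4)! = -1/24  (running 1/24)
⟨..|..⟩ = √(48)·(1/24) = +0.288675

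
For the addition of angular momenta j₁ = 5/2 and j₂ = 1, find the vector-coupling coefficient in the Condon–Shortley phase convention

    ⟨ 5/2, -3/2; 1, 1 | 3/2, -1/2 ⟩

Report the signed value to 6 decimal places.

triangle: 2!×3!×0!/6! = 12/720
(j±m)!: 1!×4!×2!×0!×1!×2! = 96
prefactor² = (2J+1)×Δ×N² = 32/5
  k=2: +1/(2!×0!×2!×0!×1!×0!) = 1/4
Σ = 1/4  ⇒  CG² = 32/5×1/4² = 2/5
CG = +√(2/5) = +0.632456

+√(2/5) = +0.632456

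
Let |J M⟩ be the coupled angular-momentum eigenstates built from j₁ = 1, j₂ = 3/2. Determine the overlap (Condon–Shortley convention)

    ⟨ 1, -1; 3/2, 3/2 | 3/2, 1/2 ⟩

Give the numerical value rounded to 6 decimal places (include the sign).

−√(2/5) ≈ -0.632456

j₁+j₂−J=1  J+j₁−j₂=1  J−j₁+j₂=2  j₁+j₂+J+1=5
(j₁±m₁, j₂±m₂, J±M) = (0,2,3,0,2,1)
P² = 8/5
sum k=1..1:
  [1] −1/2 = -1/2
S = -1/2
C² = P²·S² = 2/5 ; C = -0.632456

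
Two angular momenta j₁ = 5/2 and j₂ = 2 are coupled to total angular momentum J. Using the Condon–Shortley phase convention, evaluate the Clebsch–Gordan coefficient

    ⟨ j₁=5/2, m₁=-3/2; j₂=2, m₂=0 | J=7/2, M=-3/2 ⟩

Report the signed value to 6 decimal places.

-0.534522  (= −√(2/7))

√[8·1!4!3!/9! · 1!4!2!2!2!5!] = √(512/7)
  +(−1)^0/∏(0,1,4,2,0,1)! = 1/48  (running 1/48)
  +(−1)^1/∏(1,0,3,1,1,2)! = -1/12  (running -1/16)
⟨..|..⟩ = √(512/7)·(-1/16) = -0.534522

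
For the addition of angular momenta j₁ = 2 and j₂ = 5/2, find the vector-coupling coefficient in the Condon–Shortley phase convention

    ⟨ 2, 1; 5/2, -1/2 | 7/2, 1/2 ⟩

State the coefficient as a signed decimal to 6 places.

+√(14/45) ≈ +0.557773

triangle: 1!×3!×4!/9! = 144/362880
(j±m)!: 3!×1!×2!×3!×4!×3! = 10368
prefactor² = (2J+1)×Δ×N² = 1152/35
  k=0: +1/(0!×1!×1!×2!×2!×2!) = 1/8
  k=1: −1/(1!×0!×0!×1!×3!×3!) = -1/36
Σ = 7/72  ⇒  CG² = 1152/35×7/72² = 14/45
CG = +√(14/45) = +0.557773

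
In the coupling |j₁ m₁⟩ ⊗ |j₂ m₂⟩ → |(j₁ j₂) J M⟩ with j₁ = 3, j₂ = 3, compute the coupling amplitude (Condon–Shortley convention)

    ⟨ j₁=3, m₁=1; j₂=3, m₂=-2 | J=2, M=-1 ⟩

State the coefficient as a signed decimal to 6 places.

-0.422577

j₁+j₂−J=4  J+j₁−j₂=2  J−j₁+j₂=2  j₁+j₂+J+1=9
(j₁±m₁, j₂±m₂, J±M) = (4,2,1,5,1,3)
P² = 320/7
sum k=0..1:
  [0] +1/48 = 1/48
  [1] −1/12 = -1/12
S = -1/16
C² = P²·S² = 5/28 ; C = -0.422577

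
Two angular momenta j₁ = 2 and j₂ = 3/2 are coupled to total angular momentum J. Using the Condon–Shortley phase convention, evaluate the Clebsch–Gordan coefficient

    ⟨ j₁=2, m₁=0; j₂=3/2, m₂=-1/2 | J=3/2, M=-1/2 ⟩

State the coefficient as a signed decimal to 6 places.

√[4·2!2!1!/6! · 2!2!1!2!1!2!] = √(16/45)
  +(−1)^0/∏(0,2,2,1,0,0)! = 1/4  (running 1/4)
  +(−1)^1/∏(1,1,1,0,1,1)! = -1  (running -3/4)
⟨..|..⟩ = √(16/45)·(-3/4) = -0.447214

−√(1/5) = -0.447214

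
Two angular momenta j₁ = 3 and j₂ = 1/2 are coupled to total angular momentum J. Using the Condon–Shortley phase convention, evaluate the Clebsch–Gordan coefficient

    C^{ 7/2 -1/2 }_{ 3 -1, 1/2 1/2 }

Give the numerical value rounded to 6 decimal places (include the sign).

+0.654654  (= +√(3/7))

triangle: 0!·6!·1!/8! = 720/40320
(j±m)!: 2!·4!·1!·0!·3!·4! = 6912
prefactor² = (2J+1)·Δ·N² = 6912/7
  k=0: +1/(0!·0!·4!·1!·2!·0!) = 1/48
Σ = 1/48  ⇒  CG² = 6912/7·1/48² = 3/7
CG = +√(3/7) = +0.654654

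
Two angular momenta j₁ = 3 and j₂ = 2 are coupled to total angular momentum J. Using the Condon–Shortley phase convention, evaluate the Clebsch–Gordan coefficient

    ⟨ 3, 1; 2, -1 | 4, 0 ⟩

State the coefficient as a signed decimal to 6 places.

+√(5/14) = +0.597614

triangle: 1!×5!×3!/10! = 720/3628800
(j±m)!: 4!×2!×1!×3!×4!×4! = 165888
prefactor² = (2J+1)×Δ×N² = 10368/35
  k=0: +1/(0!×1!×2!×1!×3!×2!) = 1/24
  k=1: −1/(1!×0!×1!×0!×4!×3!) = -1/144
Σ = 5/144  ⇒  CG² = 10368/35×5/144² = 5/14
CG = +√(5/14) = +0.597614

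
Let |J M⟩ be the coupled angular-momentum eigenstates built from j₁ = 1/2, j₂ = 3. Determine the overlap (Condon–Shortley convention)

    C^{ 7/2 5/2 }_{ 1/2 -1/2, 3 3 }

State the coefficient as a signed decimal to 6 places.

j₁+j₂−J=0  J+j₁−j₂=1  J−j₁+j₂=6  j₁+j₂+J+1=8
(j₁±m₁, j₂±m₂, J±M) = (0,1,6,0,6,1)
P² = 518400/7
sum k=0..0:
  [0] +1/720 = 1/720
S = 1/720
C² = P²·S² = 1/7 ; C = +0.377964

+0.377964  (= +√(1/7))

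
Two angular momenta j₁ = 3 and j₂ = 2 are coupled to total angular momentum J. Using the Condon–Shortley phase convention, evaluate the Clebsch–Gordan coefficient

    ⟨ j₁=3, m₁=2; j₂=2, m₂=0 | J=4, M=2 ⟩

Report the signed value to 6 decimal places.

+√(12/35) ≈ +0.585540

triangle: 1!×5!×3!/10! = 720/3628800
(j±m)!: 5!×1!×2!×2!×6!×2! = 691200
prefactor² = (2J+1)×Δ×N² = 8640/7
  k=0: +1/(0!×1!×1!×2!×4!×1!) = 1/48
  k=1: −1/(1!×0!×0!×1!×5!×2!) = -1/240
Σ = 1/60  ⇒  CG² = 8640/7×1/60² = 12/35
CG = +√(12/35) = +0.585540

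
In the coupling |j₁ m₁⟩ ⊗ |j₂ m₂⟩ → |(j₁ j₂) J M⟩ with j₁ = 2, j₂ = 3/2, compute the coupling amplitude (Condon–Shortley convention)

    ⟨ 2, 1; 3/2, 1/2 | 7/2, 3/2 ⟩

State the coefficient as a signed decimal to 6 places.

+0.755929

j₁+j₂−J=0  J+j₁−j₂=4  J−j₁+j₂=3  j₁+j₂+J+1=8
(j₁±m₁, j₂±m₂, J±M) = (3,1,2,1,5,2)
P² = 576/7
sum k=0..0:
  [0] +1/12 = 1/12
S = 1/12
C² = P²·S² = 4/7 ; C = +0.755929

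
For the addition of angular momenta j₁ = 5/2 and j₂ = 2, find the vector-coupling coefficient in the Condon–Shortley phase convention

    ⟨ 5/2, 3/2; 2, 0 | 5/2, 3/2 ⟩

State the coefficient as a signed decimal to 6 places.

-0.119523  (= −√(1/70))

triangle: 2!*3!*2!/8! = 24/40320
(j±m)!: 4!*1!*2!*2!*4!*1! = 2304
prefactor² = (2J+1)*Δ*N² = 288/35
  k=0: +1/(0!*2!*1!*2!*2!*0!) = 1/8
  k=1: −1/(1!*1!*0!*1!*3!*1!) = -1/6
Σ = -1/24  ⇒  CG² = 288/35*(-1/24)² = 1/70
CG = −√(1/70) = -0.119523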